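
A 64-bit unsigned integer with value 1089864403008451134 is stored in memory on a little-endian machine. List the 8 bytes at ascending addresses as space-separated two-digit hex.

3E 72 A9 72 E6 F9 1F 0F

1089864403008451134 in hexadecimal, padded to 64 bits, is 0x0F1FF9E672A9723E.
Split into bytes (most-significant first): 0F 1F F9 E6 72 A9 72 3E.
Little-endian: lowest address holds the least-significant byte.
So at ascending addresses the bytes are 3E 72 A9 72 E6 F9 1F 0F.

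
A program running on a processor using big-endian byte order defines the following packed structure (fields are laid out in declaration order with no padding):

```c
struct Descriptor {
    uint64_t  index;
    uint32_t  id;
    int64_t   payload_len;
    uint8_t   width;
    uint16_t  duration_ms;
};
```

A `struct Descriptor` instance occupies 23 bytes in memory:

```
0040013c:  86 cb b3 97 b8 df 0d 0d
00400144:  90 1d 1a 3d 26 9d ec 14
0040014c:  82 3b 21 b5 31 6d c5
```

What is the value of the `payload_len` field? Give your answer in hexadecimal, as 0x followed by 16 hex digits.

0x269DEC14823B21B5

`payload_len` follows `index` (8 B), `id` (4 B), so it starts at offset 8 + 4 = 12 and occupies 8 bytes.
Bytes at offsets 12..19: 26 9D EC 14 82 3B 21 B5.
Big-endian stores the most-significant byte at the lowest address.
The bytes are already most-significant first: 0x269DEC14823B21B5.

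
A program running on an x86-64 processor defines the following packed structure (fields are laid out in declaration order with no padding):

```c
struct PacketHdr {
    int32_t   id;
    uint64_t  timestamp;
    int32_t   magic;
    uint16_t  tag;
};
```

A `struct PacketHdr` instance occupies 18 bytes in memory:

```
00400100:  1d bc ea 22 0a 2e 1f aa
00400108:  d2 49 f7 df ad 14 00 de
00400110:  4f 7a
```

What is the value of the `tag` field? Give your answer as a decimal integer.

`tag` follows `id` (4 B), `timestamp` (8 B), `magic` (4 B), so it starts at offset 4 + 8 + 4 = 16 and occupies 2 bytes.
Bytes at offsets 16..17: 4F 7A.
In little-endian order the low byte comes first in memory.
Reassemble most-significant byte first: 7A 4F → 0x7A4F.
0x7A4F = 31311.

31311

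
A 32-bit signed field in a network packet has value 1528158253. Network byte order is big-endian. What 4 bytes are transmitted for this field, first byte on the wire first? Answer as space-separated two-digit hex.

5B 15 D8 2D

1528158253 in hexadecimal, padded to 32 bits, is 0x5B15D82D.
Split into bytes (most-significant first): 5B 15 D8 2D.
Big-endian: lowest address holds the most-significant byte.
So the memory order matches the most-significant-first order: 5B 15 D8 2D.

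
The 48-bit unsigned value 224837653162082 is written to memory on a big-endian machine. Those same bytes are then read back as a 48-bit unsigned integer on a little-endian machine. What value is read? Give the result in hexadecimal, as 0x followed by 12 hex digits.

0x62E872187DCC

224837653162082 in 48-bit hexadecimal is 0xCC7D1872E862.
Stored big-endian, the bytes at ascending addresses are CC 7D 18 72 E8 62.
Read back as little-endian, the first byte is least significant, giving 0x62E872187DCC.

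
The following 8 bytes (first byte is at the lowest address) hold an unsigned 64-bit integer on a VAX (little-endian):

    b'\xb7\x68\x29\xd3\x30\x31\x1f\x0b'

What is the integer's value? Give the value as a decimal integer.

In little-endian order the low byte comes first in memory.
Reassemble most-significant byte first: 0B 1F 31 30 D3 29 68 B7 → 0x0B1F3130D32968B7.
0x0B1F3130D32968B7 = 801413344466135223.

801413344466135223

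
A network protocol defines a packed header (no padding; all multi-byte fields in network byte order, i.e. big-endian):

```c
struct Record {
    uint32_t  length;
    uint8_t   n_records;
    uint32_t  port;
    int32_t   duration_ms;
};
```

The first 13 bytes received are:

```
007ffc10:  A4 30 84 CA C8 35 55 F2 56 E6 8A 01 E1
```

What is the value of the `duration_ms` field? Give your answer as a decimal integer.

`duration_ms` follows `length` (4 B), `n_records` (1 B), `port` (4 B), so it starts at offset 4 + 1 + 4 = 9 and occupies 4 bytes.
Bytes at offsets 9..12: E6 8A 01 E1.
Big-endian stores the most-significant byte at the lowest address.
The bytes are already most-significant first: 0xE68A01E1.
Top bit is set, so as a signed 32-bit value this is 0xE68A01E1 − 2^32 = -427163167.

-427163167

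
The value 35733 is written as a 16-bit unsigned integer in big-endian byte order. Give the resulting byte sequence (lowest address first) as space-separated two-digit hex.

35733 in hexadecimal, padded to 16 bits, is 0x8B95.
Split into bytes (most-significant first): 8B 95.
In big-endian order the high byte comes first in memory.
So the memory order matches the most-significant-first order: 8B 95.

8B 95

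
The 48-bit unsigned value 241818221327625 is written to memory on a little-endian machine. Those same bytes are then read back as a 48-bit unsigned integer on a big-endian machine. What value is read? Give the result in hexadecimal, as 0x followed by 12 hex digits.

241818221327625 in 48-bit hexadecimal is 0xDBEEB12EB509.
Stored little-endian, the bytes at ascending addresses are 09 B5 2E B1 EE DB.
Read back as big-endian, the last byte is least significant, giving 0x09B52EB1EEDB.

0x09B52EB1EEDB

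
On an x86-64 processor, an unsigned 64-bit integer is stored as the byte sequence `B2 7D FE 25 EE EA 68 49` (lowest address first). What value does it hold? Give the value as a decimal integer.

In little-endian order the low byte comes first in memory.
Reassemble most-significant byte first: 49 68 EA EE 25 FE 7D B2 → 0x4968EAEE25FE7DB2.
0x4968EAEE25FE7DB2 = 5289736070907198898.

5289736070907198898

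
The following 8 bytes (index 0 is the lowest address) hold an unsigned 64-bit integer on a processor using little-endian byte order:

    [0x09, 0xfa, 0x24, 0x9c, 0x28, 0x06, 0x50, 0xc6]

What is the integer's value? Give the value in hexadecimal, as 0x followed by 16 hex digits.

0xC65006289C24FA09

Little-endian stores the least-significant byte at the lowest address.
Reassemble most-significant byte first: C6 50 06 28 9C 24 FA 09 → 0xC65006289C24FA09.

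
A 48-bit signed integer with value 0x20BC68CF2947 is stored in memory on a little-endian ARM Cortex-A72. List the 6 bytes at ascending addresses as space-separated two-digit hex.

Split into bytes (most-significant first): 20 BC 68 CF 29 47.
Little-endian stores the least-significant byte at the lowest address.
So at ascending addresses the bytes are 47 29 CF 68 BC 20.

47 29 CF 68 BC 20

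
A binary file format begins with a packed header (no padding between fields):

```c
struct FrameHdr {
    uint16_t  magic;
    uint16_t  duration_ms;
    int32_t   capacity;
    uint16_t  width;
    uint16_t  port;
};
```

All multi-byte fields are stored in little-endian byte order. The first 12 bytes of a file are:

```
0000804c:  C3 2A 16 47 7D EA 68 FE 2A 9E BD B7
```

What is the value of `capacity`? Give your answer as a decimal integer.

-26678659

`capacity` follows `magic` (2 B), `duration_ms` (2 B), so it starts at offset 2 + 2 = 4 and occupies 4 bytes.
Bytes at offsets 4..7: 7D EA 68 FE.
Little-endian stores the least-significant byte at the lowest address.
Reassemble most-significant byte first: FE 68 EA 7D → 0xFE68EA7D.
Top bit is set, so as a signed 32-bit value this is 0xFE68EA7D − 2^32 = -26678659.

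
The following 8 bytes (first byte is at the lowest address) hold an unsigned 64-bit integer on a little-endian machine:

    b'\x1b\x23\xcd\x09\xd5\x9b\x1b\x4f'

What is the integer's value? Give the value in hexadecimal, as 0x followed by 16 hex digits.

0x4F1B9BD509CD231B

Little-endian stores the least-significant byte at the lowest address.
Reassemble most-significant byte first: 4F 1B 9B D5 09 CD 23 1B → 0x4F1B9BD509CD231B.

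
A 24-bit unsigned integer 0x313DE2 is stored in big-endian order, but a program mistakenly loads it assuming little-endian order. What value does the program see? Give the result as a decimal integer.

14826801

Stored big-endian, the bytes at ascending addresses are 31 3D E2.
Read back as little-endian, the first byte is least significant, giving 0xE23D31.
0xE23D31 = 14826801.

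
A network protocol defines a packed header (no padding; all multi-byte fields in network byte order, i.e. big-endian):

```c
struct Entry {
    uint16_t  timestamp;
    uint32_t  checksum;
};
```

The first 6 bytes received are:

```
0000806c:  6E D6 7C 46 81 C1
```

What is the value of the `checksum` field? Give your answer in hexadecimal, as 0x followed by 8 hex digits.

`checksum` follows `timestamp` (2 bytes), so it starts at byte offset 2 and occupies 4 bytes.
Bytes at offsets 2..5: 7C 46 81 C1.
Big-endian stores the most-significant byte at the lowest address.
The bytes are already most-significant first: 0x7C4681C1.

0x7C4681C1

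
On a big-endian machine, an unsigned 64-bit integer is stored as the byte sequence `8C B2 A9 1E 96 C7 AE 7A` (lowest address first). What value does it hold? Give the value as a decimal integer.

In big-endian order the high byte comes first in memory.
The bytes are already most-significant first: 0x8CB2A91E96C7AE7A.
0x8CB2A91E96C7AE7A = 10138351660008189562.

10138351660008189562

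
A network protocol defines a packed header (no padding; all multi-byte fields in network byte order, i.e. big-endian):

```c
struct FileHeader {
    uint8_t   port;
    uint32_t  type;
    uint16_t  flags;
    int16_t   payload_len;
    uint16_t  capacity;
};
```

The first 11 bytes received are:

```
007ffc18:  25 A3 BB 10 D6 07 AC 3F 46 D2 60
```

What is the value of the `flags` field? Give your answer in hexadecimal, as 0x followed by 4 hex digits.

`flags` follows `port` (1 B), `type` (4 B), so it starts at offset 1 + 4 = 5 and occupies 2 bytes.
Bytes at offsets 5..6: 07 AC.
Big-endian: lowest address holds the most-significant byte.
The bytes are already most-significant first: 0x07AC.

0x07AC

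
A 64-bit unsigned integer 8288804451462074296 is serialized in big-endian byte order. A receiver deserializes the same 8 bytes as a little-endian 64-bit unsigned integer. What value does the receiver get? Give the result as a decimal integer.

8288804451462074296 in 64-bit hexadecimal is 0x7307BFBB8E12CFB8.
Stored big-endian, the bytes at ascending addresses are 73 07 BF BB 8E 12 CF B8.
Read back as little-endian, the first byte is least significant, giving 0xB8CF128EBBBF0773.
0xB8CF128EBBBF0773 = 13316883027402360691.

13316883027402360691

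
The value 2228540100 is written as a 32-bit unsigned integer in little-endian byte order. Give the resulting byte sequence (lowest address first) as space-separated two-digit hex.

2228540100 in hexadecimal, padded to 32 bits, is 0x84D4D2C4.
Split into bytes (most-significant first): 84 D4 D2 C4.
Little-endian stores the least-significant byte at the lowest address.
So at ascending addresses the bytes are C4 D2 D4 84.

C4 D2 D4 84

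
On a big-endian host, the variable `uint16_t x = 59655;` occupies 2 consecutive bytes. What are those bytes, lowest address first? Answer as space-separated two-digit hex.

59655 in hexadecimal, padded to 16 bits, is 0xE907.
Split into bytes (most-significant first): E9 07.
In big-endian order the high byte comes first in memory.
So the memory order matches the most-significant-first order: E9 07.

E9 07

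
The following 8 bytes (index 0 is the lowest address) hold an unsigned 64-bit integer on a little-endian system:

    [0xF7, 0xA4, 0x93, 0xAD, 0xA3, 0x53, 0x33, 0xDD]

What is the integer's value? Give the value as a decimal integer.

15939175468651226359

In little-endian order the low byte comes first in memory.
Reassemble most-significant byte first: DD 33 53 A3 AD 93 A4 F7 → 0xDD3353A3AD93A4F7.
0xDD3353A3AD93A4F7 = 15939175468651226359.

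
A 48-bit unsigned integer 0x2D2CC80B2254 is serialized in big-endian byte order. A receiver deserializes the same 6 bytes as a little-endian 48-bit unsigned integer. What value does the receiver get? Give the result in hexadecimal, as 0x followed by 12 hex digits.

Stored big-endian, the bytes at ascending addresses are 2D 2C C8 0B 22 54.
Read back as little-endian, the first byte is least significant, giving 0x54220BC82C2D.

0x54220BC82C2D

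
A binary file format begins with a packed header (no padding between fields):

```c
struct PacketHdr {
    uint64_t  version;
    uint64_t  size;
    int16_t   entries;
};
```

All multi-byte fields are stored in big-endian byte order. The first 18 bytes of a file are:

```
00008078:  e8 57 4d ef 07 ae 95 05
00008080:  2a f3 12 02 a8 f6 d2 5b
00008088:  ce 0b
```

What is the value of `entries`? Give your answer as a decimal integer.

`entries` follows `version` (8 B), `size` (8 B), so it starts at offset 8 + 8 = 16 and occupies 2 bytes.
Bytes at offsets 16..17: CE 0B.
Big-endian: lowest address holds the most-significant byte.
The bytes are already most-significant first: 0xCE0B.
Top bit is set, so as a signed 16-bit value this is 0xCE0B − 2^16 = -12789.

-12789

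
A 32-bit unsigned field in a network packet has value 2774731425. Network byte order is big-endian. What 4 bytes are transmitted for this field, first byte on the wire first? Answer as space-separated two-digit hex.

2774731425 in hexadecimal, padded to 32 bits, is 0xA5630AA1.
Split into bytes (most-significant first): A5 63 0A A1.
Big-endian stores the most-significant byte at the lowest address.
So the memory order matches the most-significant-first order: A5 63 0A A1.

A5 63 0A A1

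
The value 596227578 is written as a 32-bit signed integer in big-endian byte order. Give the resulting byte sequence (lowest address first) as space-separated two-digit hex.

23 89 B5 FA

596227578 in hexadecimal, padded to 32 bits, is 0x2389B5FA.
Split into bytes (most-significant first): 23 89 B5 FA.
In big-endian order the high byte comes first in memory.
So the memory order matches the most-significant-first order: 23 89 B5 FA.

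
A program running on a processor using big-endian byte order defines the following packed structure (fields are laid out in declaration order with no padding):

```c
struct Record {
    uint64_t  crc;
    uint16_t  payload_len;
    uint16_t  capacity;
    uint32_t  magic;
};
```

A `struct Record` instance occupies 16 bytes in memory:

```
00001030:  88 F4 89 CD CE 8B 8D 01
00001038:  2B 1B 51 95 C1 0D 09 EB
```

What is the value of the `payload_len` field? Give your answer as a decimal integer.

11035

`payload_len` follows `crc` (8 bytes), so it starts at byte offset 8 and occupies 2 bytes.
Bytes at offsets 8..9: 2B 1B.
In big-endian order the high byte comes first in memory.
The bytes are already most-significant first: 0x2B1B.
0x2B1B = 11035.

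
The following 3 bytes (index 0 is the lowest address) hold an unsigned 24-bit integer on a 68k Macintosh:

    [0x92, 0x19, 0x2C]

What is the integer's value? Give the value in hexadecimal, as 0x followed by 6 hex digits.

0x92192C

Big-endian: lowest address holds the most-significant byte.
The bytes are already most-significant first: 0x92192C.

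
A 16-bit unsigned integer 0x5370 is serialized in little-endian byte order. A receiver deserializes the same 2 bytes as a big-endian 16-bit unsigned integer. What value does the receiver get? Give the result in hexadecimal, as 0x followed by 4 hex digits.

Stored little-endian, the bytes at ascending addresses are 70 53.
Read back as big-endian, the last byte is least significant, giving 0x7053.

0x7053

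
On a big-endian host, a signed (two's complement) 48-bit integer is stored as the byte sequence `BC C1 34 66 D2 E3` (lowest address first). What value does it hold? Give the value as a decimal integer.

-73936982846749

Big-endian stores the most-significant byte at the lowest address.
The bytes are already most-significant first: 0xBCC13466D2E3.
Top bit is set, so as a signed 48-bit value this is 0xBCC13466D2E3 − 2^48 = -73936982846749.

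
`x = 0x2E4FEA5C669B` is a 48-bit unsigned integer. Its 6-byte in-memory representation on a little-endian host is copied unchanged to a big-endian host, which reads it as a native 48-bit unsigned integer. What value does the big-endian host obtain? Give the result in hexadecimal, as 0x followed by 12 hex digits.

0x9B665CEA4F2E

Stored little-endian, the bytes at ascending addresses are 9B 66 5C EA 4F 2E.
Read back as big-endian, the last byte is least significant, giving 0x9B665CEA4F2E.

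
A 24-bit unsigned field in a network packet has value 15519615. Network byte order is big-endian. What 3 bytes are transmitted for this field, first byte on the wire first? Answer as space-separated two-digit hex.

EC CF 7F

15519615 in hexadecimal, padded to 24 bits, is 0xECCF7F.
Split into bytes (most-significant first): EC CF 7F.
In big-endian order the high byte comes first in memory.
So the memory order matches the most-significant-first order: EC CF 7F.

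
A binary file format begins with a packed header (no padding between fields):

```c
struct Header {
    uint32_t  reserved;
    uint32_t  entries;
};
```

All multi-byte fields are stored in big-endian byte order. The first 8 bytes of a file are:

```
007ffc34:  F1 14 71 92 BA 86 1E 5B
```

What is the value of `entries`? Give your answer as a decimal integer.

3129351771

`entries` follows `reserved` (4 bytes), so it starts at byte offset 4 and occupies 4 bytes.
Bytes at offsets 4..7: BA 86 1E 5B.
Big-endian stores the most-significant byte at the lowest address.
The bytes are already most-significant first: 0xBA861E5B.
0xBA861E5B = 3129351771.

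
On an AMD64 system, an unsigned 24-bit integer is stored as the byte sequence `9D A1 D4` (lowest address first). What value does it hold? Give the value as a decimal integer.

In little-endian order the low byte comes first in memory.
Reassemble most-significant byte first: D4 A1 9D → 0xD4A19D.
0xD4A19D = 13935005.

13935005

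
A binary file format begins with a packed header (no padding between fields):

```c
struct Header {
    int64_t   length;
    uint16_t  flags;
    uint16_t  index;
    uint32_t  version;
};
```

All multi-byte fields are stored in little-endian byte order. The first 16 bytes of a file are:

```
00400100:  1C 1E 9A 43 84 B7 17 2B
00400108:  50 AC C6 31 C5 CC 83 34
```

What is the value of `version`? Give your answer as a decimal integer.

`version` follows `length` (8 B), `flags` (2 B), `index` (2 B), so it starts at offset 8 + 2 + 2 = 12 and occupies 4 bytes.
Bytes at offsets 12..15: C5 CC 83 34.
Little-endian stores the least-significant byte at the lowest address.
Reassemble most-significant byte first: 34 83 CC C5 → 0x3483CCC5.
0x3483CCC5 = 881052869.

881052869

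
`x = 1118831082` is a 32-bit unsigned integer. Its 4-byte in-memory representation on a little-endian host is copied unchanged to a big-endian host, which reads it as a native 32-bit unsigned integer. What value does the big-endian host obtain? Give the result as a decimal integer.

3925979202

1118831082 in 32-bit hexadecimal is 0x42B001EA.
Stored little-endian, the bytes at ascending addresses are EA 01 B0 42.
Read back as big-endian, the last byte is least significant, giving 0xEA01B042.
0xEA01B042 = 3925979202.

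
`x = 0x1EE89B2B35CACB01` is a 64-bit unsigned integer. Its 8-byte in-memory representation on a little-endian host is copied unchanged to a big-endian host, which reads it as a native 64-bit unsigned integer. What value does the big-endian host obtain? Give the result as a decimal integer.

129419344023906334

Stored little-endian, the bytes at ascending addresses are 01 CB CA 35 2B 9B E8 1E.
Read back as big-endian, the last byte is least significant, giving 0x01CBCA352B9BE81E.
0x01CBCA352B9BE81E = 129419344023906334.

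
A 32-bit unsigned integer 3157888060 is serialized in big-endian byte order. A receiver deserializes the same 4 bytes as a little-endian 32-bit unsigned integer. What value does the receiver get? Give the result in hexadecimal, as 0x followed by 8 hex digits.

3157888060 in 32-bit hexadecimal is 0xBC398C3C.
Stored big-endian, the bytes at ascending addresses are BC 39 8C 3C.
Read back as little-endian, the first byte is least significant, giving 0x3C8C39BC.

0x3C8C39BC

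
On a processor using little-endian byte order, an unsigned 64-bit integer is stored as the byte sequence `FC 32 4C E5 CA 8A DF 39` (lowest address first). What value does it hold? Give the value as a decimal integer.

4170204384003371772

In little-endian order the low byte comes first in memory.
Reassemble most-significant byte first: 39 DF 8A CA E5 4C 32 FC → 0x39DF8ACAE54C32FC.
0x39DF8ACAE54C32FC = 4170204384003371772.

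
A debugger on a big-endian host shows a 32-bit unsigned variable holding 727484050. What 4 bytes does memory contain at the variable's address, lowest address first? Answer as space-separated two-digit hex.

727484050 in hexadecimal, padded to 32 bits, is 0x2B5C8692.
Split into bytes (most-significant first): 2B 5C 86 92.
Big-endian stores the most-significant byte at the lowest address.
So the memory order matches the most-significant-first order: 2B 5C 86 92.

2B 5C 86 92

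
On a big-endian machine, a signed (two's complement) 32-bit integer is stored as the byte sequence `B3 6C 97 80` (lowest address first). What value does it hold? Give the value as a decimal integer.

-1284728960

Big-endian: lowest address holds the most-significant byte.
The bytes are already most-significant first: 0xB36C9780.
Top bit is set, so as a signed 32-bit value this is 0xB36C9780 − 2^32 = -1284728960.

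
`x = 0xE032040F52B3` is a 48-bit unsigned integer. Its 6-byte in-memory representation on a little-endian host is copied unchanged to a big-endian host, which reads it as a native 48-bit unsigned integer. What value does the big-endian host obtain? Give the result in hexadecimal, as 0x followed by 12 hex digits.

0xB3520F0432E0

Stored little-endian, the bytes at ascending addresses are B3 52 0F 04 32 E0.
Read back as big-endian, the last byte is least significant, giving 0xB3520F0432E0.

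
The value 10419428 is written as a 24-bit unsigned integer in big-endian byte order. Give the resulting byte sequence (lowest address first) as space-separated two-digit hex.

10419428 in hexadecimal, padded to 24 bits, is 0x9EFCE4.
Split into bytes (most-significant first): 9E FC E4.
Big-endian stores the most-significant byte at the lowest address.
So the memory order matches the most-significant-first order: 9E FC E4.

9E FC E4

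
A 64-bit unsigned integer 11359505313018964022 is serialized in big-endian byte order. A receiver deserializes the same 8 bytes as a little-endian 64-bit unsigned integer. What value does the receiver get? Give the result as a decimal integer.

11359505313018964022 in 64-bit hexadecimal is 0x9DA511E59EA86836.
Stored big-endian, the bytes at ascending addresses are 9D A5 11 E5 9E A8 68 36.
Read back as little-endian, the first byte is least significant, giving 0x3668A89EE511A59D.
0x3668A89EE511A59D = 3920568876027454877.

3920568876027454877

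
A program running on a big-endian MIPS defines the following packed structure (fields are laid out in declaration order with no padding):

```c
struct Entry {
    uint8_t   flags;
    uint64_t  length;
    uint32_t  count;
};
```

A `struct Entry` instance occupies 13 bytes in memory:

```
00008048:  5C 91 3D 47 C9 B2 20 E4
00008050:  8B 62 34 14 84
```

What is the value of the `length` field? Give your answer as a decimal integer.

10465600040681399435

`length` follows `flags` (1 byte), so it starts at byte offset 1 and occupies 8 bytes.
Bytes at offsets 1..8: 91 3D 47 C9 B2 20 E4 8B.
Big-endian: lowest address holds the most-significant byte.
The bytes are already most-significant first: 0x913D47C9B220E48B.
0x913D47C9B220E48B = 10465600040681399435.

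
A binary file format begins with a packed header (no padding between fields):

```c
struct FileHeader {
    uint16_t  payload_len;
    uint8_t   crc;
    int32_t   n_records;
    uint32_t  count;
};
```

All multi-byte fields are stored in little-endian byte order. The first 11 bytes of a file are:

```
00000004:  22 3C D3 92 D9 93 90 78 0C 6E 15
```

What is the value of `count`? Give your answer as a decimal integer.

359533688

`count` follows `payload_len` (2 B), `crc` (1 B), `n_records` (4 B), so it starts at offset 2 + 1 + 4 = 7 and occupies 4 bytes.
Bytes at offsets 7..10: 78 0C 6E 15.
In little-endian order the low byte comes first in memory.
Reassemble most-significant byte first: 15 6E 0C 78 → 0x156E0C78.
0x156E0C78 = 359533688.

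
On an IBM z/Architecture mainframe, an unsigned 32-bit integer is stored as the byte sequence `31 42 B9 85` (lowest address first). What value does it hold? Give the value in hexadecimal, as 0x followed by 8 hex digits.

0x3142B985

Big-endian: lowest address holds the most-significant byte.
The bytes are already most-significant first: 0x3142B985.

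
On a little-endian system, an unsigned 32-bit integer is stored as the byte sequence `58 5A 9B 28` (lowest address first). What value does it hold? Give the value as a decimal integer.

Little-endian: lowest address holds the least-significant byte.
Reassemble most-significant byte first: 28 9B 5A 58 → 0x289B5A58.
0x289B5A58 = 681269848.

681269848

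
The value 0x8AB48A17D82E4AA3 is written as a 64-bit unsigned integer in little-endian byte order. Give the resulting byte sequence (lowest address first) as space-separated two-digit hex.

A3 4A 2E D8 17 8A B4 8A

Split into bytes (most-significant first): 8A B4 8A 17 D8 2E 4A A3.
Little-endian: lowest address holds the least-significant byte.
So at ascending addresses the bytes are A3 4A 2E D8 17 8A B4 8A.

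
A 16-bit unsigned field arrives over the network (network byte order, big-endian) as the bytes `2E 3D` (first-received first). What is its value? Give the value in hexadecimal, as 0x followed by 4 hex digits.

Big-endian: lowest address holds the most-significant byte.
The bytes are already most-significant first: 0x2E3D.

0x2E3D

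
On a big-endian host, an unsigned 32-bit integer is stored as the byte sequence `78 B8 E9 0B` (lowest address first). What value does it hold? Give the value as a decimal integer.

In big-endian order the high byte comes first in memory.
The bytes are already most-significant first: 0x78B8E90B.
0x78B8E90B = 2025384203.

2025384203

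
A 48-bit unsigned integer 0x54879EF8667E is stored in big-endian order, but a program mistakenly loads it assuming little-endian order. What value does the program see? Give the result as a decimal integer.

138980722902868

Stored big-endian, the bytes at ascending addresses are 54 87 9E F8 66 7E.
Read back as little-endian, the first byte is least significant, giving 0x7E66F89E8754.
0x7E66F89E8754 = 138980722902868.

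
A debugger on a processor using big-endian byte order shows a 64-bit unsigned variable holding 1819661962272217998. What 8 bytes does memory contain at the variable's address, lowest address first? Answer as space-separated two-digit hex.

19 40 BC E9 E8 86 9B 8E

1819661962272217998 in hexadecimal, padded to 64 bits, is 0x1940BCE9E8869B8E.
Split into bytes (most-significant first): 19 40 BC E9 E8 86 9B 8E.
In big-endian order the high byte comes first in memory.
So the memory order matches the most-significant-first order: 19 40 BC E9 E8 86 9B 8E.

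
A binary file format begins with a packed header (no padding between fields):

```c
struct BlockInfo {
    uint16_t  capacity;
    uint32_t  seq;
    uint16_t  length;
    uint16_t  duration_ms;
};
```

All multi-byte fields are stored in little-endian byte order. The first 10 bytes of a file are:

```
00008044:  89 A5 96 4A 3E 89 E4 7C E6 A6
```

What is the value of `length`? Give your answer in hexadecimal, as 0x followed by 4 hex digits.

0x7CE4

`length` follows `capacity` (2 B), `seq` (4 B), so it starts at offset 2 + 4 = 6 and occupies 2 bytes.
Bytes at offsets 6..7: E4 7C.
In little-endian order the low byte comes first in memory.
Reassemble most-significant byte first: 7C E4 → 0x7CE4.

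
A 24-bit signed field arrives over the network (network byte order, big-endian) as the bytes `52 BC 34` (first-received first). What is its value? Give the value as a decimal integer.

Big-endian: lowest address holds the most-significant byte.
The bytes are already most-significant first: 0x52BC34.
0x52BC34 = 5422132.

5422132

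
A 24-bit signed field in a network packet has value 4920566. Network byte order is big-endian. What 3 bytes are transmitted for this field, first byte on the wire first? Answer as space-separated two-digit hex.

4B 14 F6

4920566 in hexadecimal, padded to 24 bits, is 0x4B14F6.
Split into bytes (most-significant first): 4B 14 F6.
Big-endian stores the most-significant byte at the lowest address.
So the memory order matches the most-significant-first order: 4B 14 F6.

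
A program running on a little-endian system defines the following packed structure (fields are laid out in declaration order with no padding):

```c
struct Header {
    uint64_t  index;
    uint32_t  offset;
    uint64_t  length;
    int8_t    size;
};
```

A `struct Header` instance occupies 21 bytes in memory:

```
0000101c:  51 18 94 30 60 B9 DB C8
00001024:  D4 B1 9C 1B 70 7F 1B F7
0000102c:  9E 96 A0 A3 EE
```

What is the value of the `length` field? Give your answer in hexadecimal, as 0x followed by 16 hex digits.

`length` follows `index` (8 B), `offset` (4 B), so it starts at offset 8 + 4 = 12 and occupies 8 bytes.
Bytes at offsets 12..19: 70 7F 1B F7 9E 96 A0 A3.
Little-endian stores the least-significant byte at the lowest address.
Reassemble most-significant byte first: A3 A0 96 9E F7 1B 7F 70 → 0xA3A0969EF71B7F70.

0xA3A0969EF71B7F70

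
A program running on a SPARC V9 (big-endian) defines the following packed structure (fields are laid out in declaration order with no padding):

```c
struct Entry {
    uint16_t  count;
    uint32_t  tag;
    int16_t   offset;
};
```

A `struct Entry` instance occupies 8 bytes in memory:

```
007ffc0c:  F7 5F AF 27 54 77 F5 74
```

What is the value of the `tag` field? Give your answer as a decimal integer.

`tag` follows `count` (2 bytes), so it starts at byte offset 2 and occupies 4 bytes.
Bytes at offsets 2..5: AF 27 54 77.
In big-endian order the high byte comes first in memory.
The bytes are already most-significant first: 0xAF275477.
0xAF275477 = 2938590327.

2938590327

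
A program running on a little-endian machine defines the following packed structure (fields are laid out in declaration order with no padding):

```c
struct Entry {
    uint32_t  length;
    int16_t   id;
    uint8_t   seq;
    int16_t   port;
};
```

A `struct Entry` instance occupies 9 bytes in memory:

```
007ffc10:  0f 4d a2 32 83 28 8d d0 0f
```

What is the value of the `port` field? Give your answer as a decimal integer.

`port` follows `length` (4 B), `id` (2 B), `seq` (1 B), so it starts at offset 4 + 2 + 1 = 7 and occupies 2 bytes.
Bytes at offsets 7..8: D0 0F.
In little-endian order the low byte comes first in memory.
Reassemble most-significant byte first: 0F D0 → 0x0FD0.
0x0FD0 = 4048.

4048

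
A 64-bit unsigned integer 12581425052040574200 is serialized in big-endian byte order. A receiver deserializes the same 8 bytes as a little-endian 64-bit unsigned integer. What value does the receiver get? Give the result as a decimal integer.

17884943055920011950

12581425052040574200 in 64-bit hexadecimal is 0xAE9A336CF31434F8.
Stored big-endian, the bytes at ascending addresses are AE 9A 33 6C F3 14 34 F8.
Read back as little-endian, the first byte is least significant, giving 0xF83414F36C339AAE.
0xF83414F36C339AAE = 17884943055920011950.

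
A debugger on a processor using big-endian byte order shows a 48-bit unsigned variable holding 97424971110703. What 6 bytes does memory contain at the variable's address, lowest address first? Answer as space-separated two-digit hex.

58 9B 84 CB 99 2F

97424971110703 in hexadecimal, padded to 48 bits, is 0x589B84CB992F.
Split into bytes (most-significant first): 58 9B 84 CB 99 2F.
Big-endian stores the most-significant byte at the lowest address.
So the memory order matches the most-significant-first order: 58 9B 84 CB 99 2F.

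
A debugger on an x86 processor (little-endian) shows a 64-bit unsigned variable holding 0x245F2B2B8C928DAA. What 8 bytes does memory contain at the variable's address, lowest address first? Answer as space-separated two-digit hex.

AA 8D 92 8C 2B 2B 5F 24

Split into bytes (most-significant first): 24 5F 2B 2B 8C 92 8D AA.
Little-endian: lowest address holds the least-significant byte.
So at ascending addresses the bytes are AA 8D 92 8C 2B 2B 5F 24.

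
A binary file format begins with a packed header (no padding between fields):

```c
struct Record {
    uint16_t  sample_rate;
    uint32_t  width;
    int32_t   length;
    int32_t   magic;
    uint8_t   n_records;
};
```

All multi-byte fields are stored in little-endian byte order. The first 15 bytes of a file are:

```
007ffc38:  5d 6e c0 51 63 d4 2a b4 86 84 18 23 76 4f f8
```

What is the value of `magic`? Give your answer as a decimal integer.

`magic` follows `sample_rate` (2 B), `width` (4 B), `length` (4 B), so it starts at offset 2 + 4 + 4 = 10 and occupies 4 bytes.
Bytes at offsets 10..13: 18 23 76 4F.
In little-endian order the low byte comes first in memory.
Reassemble most-significant byte first: 4F 76 23 18 → 0x4F762318.
0x4F762318 = 1333142296.

1333142296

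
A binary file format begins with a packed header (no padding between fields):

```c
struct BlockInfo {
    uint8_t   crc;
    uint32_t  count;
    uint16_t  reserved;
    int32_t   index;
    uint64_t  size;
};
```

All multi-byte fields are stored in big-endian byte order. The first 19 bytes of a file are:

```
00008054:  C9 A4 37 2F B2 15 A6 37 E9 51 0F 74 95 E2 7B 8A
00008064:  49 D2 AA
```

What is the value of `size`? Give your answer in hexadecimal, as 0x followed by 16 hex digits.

0x7495E27B8A49D2AA

`size` follows `crc` (1 B), `count` (4 B), `reserved` (2 B), `index` (4 B), so it starts at offset 1 + 4 + 2 + 4 = 11 and occupies 8 bytes.
Bytes at offsets 11..18: 74 95 E2 7B 8A 49 D2 AA.
In big-endian order the high byte comes first in memory.
The bytes are already most-significant first: 0x7495E27B8A49D2AA.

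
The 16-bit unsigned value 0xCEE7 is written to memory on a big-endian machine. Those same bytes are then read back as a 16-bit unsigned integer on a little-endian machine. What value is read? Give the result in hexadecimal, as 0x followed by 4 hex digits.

Stored big-endian, the bytes at ascending addresses are CE E7.
Read back as little-endian, the first byte is least significant, giving 0xE7CE.

0xE7CE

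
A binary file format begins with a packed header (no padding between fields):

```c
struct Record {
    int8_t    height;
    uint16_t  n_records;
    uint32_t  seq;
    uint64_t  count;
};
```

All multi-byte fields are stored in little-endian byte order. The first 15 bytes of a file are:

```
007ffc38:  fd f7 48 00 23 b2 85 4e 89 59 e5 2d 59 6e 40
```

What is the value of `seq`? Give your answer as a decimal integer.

`seq` follows `height` (1 B), `n_records` (2 B), so it starts at offset 1 + 2 = 3 and occupies 4 bytes.
Bytes at offsets 3..6: 00 23 B2 85.
Little-endian: lowest address holds the least-significant byte.
Reassemble most-significant byte first: 85 B2 23 00 → 0x85B22300.
0x85B22300 = 2243044096.

2243044096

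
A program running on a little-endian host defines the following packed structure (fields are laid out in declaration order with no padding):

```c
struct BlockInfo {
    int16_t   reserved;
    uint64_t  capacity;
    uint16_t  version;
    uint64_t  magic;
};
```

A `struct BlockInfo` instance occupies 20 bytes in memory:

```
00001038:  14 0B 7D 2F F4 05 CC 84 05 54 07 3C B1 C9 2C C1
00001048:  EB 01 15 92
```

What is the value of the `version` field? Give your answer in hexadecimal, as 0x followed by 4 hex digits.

`version` follows `reserved` (2 B), `capacity` (8 B), so it starts at offset 2 + 8 = 10 and occupies 2 bytes.
Bytes at offsets 10..11: 07 3C.
Little-endian stores the least-significant byte at the lowest address.
Reassemble most-significant byte first: 3C 07 → 0x3C07.

0x3C07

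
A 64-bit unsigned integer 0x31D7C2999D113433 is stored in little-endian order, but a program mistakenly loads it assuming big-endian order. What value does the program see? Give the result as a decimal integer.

3689593363310499633

Stored little-endian, the bytes at ascending addresses are 33 34 11 9D 99 C2 D7 31.
Read back as big-endian, the last byte is least significant, giving 0x3334119D99C2D731.
0x3334119D99C2D731 = 3689593363310499633.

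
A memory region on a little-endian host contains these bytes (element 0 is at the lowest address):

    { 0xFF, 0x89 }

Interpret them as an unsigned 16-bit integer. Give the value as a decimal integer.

Little-endian stores the least-significant byte at the lowest address.
Reassemble most-significant byte first: 89 FF → 0x89FF.
0x89FF = 35327.

35327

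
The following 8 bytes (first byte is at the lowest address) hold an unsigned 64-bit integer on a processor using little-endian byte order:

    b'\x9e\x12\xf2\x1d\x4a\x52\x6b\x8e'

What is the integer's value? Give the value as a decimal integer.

10262386654177268382

Little-endian stores the least-significant byte at the lowest address.
Reassemble most-significant byte first: 8E 6B 52 4A 1D F2 12 9E → 0x8E6B524A1DF2129E.
0x8E6B524A1DF2129E = 10262386654177268382.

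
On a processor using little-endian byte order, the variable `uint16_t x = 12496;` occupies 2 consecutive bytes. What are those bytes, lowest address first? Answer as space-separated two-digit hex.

12496 in hexadecimal, padded to 16 bits, is 0x30D0.
Split into bytes (most-significant first): 30 D0.
Little-endian stores the least-significant byte at the lowest address.
So at ascending addresses the bytes are D0 30.

D0 30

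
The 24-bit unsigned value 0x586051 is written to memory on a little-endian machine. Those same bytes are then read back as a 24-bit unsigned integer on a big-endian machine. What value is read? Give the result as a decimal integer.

5333080

Stored little-endian, the bytes at ascending addresses are 51 60 58.
Read back as big-endian, the last byte is least significant, giving 0x516058.
0x516058 = 5333080.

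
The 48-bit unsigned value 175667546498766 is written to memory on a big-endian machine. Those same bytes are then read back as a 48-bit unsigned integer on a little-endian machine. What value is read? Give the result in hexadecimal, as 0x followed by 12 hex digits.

0xCE26B5C9C49F

175667546498766 in 48-bit hexadecimal is 0x9FC4C9B526CE.
Stored big-endian, the bytes at ascending addresses are 9F C4 C9 B5 26 CE.
Read back as little-endian, the first byte is least significant, giving 0xCE26B5C9C49F.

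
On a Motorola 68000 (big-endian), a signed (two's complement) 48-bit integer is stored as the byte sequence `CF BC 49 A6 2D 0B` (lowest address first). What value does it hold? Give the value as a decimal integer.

-53067380282101

Big-endian stores the most-significant byte at the lowest address.
The bytes are already most-significant first: 0xCFBC49A62D0B.
Top bit is set, so as a signed 48-bit value this is 0xCFBC49A62D0B − 2^48 = -53067380282101.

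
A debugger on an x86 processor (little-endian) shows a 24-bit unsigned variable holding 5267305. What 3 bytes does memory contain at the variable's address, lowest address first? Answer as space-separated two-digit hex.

5267305 in hexadecimal, padded to 24 bits, is 0x505F69.
Split into bytes (most-significant first): 50 5F 69.
In little-endian order the low byte comes first in memory.
So at ascending addresses the bytes are 69 5F 50.

69 5F 50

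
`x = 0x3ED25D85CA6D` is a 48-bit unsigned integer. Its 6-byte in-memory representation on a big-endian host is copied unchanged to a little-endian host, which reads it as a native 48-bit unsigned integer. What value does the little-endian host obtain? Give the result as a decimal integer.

Stored big-endian, the bytes at ascending addresses are 3E D2 5D 85 CA 6D.
Read back as little-endian, the first byte is least significant, giving 0x6DCA855DD23E.
0x6DCA855DD23E = 120716588339774.

120716588339774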